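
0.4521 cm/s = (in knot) 0.008788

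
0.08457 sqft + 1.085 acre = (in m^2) 4391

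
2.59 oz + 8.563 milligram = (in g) 73.43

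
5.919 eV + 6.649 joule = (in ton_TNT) 1.589e-09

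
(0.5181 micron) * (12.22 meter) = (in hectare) 6.331e-10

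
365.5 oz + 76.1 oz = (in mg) 1.252e+07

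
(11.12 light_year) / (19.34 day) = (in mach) 1.849e+08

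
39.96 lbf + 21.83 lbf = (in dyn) 2.749e+07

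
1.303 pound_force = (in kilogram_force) 0.591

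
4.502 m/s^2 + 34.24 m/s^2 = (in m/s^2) 38.74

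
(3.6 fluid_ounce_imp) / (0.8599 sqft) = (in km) 1.28e-06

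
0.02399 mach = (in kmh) 29.41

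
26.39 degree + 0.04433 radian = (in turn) 0.08036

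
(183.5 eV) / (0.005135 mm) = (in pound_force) 1.287e-12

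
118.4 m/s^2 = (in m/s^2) 118.4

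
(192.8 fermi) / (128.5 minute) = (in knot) 4.861e-17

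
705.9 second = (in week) 0.001167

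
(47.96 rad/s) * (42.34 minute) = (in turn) 1.939e+04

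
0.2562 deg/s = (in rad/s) 0.004472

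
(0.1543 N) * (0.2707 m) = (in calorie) 0.009983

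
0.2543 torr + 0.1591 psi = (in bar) 0.01131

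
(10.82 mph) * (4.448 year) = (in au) 0.004535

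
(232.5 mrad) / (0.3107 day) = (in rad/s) 8.661e-06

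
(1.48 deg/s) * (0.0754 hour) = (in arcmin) 2.41e+04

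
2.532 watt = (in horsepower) 0.003395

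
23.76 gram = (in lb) 0.05238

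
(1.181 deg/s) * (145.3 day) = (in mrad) 2.588e+08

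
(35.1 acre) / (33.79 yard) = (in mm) 4.597e+06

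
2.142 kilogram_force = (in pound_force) 4.722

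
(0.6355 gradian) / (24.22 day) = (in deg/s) 2.733e-07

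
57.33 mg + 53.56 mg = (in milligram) 110.9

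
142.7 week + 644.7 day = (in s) 1.42e+08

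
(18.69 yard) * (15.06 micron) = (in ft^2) 0.00277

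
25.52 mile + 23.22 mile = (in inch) 3.088e+06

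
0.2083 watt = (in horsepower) 0.0002793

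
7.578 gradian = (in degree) 6.82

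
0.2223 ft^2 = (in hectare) 2.065e-06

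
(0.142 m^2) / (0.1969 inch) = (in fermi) 2.839e+16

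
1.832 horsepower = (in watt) 1366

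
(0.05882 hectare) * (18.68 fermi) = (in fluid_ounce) 3.715e-07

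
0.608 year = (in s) 1.917e+07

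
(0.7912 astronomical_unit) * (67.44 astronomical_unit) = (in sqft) 1.285e+25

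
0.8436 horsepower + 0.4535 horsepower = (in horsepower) 1.297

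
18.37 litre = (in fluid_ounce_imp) 646.5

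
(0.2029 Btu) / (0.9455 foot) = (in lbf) 167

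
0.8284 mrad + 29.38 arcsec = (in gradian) 0.06181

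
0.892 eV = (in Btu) 1.355e-22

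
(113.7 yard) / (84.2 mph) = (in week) 4.567e-06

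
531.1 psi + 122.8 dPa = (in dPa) 3.662e+07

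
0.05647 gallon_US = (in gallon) 0.05647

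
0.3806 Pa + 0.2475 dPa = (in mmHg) 0.00304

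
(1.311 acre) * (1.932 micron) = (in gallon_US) 2.708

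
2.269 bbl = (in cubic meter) 0.3607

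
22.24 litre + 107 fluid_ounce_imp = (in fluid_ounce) 854.8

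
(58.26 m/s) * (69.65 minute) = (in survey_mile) 151.3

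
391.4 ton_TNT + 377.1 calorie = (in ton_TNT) 391.4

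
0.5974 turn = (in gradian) 239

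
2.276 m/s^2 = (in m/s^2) 2.276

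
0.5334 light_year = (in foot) 1.656e+16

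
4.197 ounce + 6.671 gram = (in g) 125.7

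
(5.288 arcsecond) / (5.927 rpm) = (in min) 6.884e-07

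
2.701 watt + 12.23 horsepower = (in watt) 9123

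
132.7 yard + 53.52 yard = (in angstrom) 1.703e+12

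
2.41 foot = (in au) 4.91e-12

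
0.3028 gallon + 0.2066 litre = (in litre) 1.353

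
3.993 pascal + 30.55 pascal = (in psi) 0.00501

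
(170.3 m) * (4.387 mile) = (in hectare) 120.2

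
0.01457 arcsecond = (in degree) 4.047e-06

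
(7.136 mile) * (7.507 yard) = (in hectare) 7.883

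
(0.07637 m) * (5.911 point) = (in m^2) 0.0001593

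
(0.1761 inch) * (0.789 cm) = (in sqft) 0.0003799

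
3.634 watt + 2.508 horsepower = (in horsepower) 2.513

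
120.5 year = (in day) 4.398e+04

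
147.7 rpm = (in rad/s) 15.47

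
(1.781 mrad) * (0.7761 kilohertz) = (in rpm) 13.2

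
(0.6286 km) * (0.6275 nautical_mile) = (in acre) 180.5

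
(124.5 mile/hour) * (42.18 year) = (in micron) 7.403e+16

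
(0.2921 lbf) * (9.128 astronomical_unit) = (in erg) 1.774e+19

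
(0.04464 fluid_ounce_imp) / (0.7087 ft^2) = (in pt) 0.05461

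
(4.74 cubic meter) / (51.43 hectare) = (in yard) 1.008e-05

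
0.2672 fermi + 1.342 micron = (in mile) 8.339e-10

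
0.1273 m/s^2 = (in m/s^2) 0.1273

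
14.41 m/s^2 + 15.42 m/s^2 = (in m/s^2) 29.83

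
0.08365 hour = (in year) 9.549e-06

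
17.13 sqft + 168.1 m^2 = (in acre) 0.04193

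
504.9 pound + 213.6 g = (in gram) 2.292e+05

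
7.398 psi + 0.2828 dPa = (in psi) 7.398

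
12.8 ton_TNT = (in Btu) 5.076e+07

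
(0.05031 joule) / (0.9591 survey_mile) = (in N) 3.259e-05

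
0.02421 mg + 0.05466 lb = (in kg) 0.02479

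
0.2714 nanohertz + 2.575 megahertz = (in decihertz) 2.575e+07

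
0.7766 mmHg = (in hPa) 1.035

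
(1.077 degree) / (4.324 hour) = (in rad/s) 1.208e-06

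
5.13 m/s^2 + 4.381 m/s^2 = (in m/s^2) 9.511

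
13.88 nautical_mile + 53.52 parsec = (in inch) 6.502e+19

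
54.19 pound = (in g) 2.458e+04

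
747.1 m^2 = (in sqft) 8042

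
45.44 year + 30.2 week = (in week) 2400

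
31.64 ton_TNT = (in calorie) 3.164e+10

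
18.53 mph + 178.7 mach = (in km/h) 2.191e+05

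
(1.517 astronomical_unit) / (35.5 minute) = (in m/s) 1.065e+08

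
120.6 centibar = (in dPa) 1.206e+06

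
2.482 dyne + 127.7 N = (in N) 127.7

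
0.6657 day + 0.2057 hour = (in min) 970.9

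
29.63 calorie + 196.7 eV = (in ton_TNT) 2.963e-08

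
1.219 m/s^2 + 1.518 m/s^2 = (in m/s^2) 2.737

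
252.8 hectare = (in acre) 624.7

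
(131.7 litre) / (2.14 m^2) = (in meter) 0.06154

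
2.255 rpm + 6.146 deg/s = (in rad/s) 0.3434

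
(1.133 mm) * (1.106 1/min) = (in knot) 4.06e-05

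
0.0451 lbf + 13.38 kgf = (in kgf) 13.4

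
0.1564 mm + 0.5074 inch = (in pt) 36.98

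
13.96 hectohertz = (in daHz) 139.6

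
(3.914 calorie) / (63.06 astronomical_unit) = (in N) 1.736e-12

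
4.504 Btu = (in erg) 4.752e+10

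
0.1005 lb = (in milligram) 4.559e+04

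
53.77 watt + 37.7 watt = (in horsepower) 0.1227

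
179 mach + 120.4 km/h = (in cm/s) 6.098e+06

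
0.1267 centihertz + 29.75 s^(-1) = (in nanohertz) 2.975e+10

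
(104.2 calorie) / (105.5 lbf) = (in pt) 2633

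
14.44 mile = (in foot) 7.624e+04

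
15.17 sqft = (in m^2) 1.409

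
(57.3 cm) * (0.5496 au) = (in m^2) 4.711e+10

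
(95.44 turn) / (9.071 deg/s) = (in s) 3788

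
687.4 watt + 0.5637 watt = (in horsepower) 0.9226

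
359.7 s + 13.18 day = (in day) 13.18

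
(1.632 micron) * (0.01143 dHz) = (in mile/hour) 4.173e-09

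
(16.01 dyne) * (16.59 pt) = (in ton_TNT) 2.239e-16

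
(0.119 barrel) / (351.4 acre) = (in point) 3.771e-05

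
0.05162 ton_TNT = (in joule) 2.16e+08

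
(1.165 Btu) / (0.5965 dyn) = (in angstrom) 2.061e+18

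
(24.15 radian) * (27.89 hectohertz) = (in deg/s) 3.859e+06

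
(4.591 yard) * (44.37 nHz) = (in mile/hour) 4.167e-07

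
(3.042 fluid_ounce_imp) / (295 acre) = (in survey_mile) 4.499e-14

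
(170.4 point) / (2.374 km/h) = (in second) 0.09116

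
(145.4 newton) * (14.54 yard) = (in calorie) 462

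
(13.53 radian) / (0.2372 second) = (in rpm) 544.7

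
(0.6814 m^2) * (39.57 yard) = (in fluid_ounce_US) 8.337e+05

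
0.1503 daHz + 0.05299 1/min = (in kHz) 0.001504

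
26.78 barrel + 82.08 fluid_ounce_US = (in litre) 4260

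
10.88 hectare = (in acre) 26.89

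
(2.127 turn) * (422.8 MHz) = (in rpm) 5.396e+10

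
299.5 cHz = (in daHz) 0.2995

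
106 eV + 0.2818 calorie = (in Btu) 0.001118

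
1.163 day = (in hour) 27.91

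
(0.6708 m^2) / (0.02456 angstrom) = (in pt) 7.742e+14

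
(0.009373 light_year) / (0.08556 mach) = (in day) 3.523e+07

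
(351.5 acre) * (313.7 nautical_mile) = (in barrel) 5.198e+12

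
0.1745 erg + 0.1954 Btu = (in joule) 206.2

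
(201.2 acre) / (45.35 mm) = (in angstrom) 1.795e+17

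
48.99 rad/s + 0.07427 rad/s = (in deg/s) 2811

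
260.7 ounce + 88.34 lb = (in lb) 104.6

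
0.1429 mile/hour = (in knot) 0.1242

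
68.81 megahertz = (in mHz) 6.881e+10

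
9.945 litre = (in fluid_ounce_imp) 350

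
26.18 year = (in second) 8.256e+08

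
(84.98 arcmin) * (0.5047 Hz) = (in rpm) 0.1191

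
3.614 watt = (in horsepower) 0.004846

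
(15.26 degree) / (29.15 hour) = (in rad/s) 2.538e-06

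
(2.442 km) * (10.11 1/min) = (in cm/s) 4.115e+04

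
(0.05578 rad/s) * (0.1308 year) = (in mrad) 2.301e+08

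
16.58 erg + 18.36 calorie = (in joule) 76.82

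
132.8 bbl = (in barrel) 132.8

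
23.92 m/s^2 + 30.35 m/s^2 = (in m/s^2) 54.27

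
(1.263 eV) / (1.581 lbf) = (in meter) 2.877e-20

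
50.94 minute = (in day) 0.03537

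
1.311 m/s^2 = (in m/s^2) 1.311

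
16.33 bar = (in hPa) 1.633e+04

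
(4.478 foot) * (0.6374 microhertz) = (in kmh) 3.132e-06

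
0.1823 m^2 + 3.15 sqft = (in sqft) 5.112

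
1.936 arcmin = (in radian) 0.0005632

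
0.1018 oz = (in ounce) 0.1018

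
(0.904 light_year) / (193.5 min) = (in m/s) 7.366e+11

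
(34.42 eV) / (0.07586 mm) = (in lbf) 1.634e-14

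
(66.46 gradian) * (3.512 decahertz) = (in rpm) 350.1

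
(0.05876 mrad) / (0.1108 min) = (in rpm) 8.44e-05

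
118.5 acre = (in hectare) 47.96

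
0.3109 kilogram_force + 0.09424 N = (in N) 3.143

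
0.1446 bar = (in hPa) 144.6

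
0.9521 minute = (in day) 0.0006612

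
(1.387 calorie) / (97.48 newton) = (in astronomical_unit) 3.979e-13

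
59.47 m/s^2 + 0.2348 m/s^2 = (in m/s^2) 59.7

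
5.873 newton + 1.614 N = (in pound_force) 1.683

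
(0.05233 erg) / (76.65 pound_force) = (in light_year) 1.622e-27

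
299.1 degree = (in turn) 0.8308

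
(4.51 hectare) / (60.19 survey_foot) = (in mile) 1.528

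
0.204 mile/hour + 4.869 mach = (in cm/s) 1.658e+05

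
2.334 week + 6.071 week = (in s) 5.083e+06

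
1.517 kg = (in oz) 53.51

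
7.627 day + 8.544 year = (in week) 446.6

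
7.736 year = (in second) 2.44e+08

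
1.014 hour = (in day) 0.04225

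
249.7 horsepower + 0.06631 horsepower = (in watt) 1.863e+05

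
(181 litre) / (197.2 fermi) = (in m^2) 9.178e+11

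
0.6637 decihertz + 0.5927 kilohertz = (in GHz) 5.928e-07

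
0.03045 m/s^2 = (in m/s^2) 0.03045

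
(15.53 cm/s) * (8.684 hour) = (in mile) 3.017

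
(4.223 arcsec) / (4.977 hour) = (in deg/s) 6.547e-08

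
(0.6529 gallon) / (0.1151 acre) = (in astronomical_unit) 3.547e-17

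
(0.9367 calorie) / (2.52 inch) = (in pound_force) 13.76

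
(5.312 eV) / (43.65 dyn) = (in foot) 6.397e-15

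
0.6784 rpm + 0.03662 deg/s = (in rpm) 0.6845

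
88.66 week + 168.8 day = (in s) 6.821e+07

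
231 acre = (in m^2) 9.348e+05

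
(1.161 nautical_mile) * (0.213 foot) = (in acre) 0.03449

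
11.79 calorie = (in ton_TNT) 1.179e-08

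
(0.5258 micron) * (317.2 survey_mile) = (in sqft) 2.889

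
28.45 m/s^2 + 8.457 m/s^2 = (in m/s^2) 36.91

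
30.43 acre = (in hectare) 12.31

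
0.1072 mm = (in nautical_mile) 5.788e-08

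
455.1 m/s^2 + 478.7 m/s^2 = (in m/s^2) 933.8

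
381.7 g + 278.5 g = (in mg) 6.602e+05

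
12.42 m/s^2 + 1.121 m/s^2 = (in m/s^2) 13.54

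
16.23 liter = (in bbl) 0.1021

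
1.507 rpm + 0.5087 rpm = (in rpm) 2.016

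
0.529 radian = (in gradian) 33.68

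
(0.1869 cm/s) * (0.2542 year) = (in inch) 5.899e+05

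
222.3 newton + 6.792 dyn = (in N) 222.3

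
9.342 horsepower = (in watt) 6966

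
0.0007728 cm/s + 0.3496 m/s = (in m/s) 0.3496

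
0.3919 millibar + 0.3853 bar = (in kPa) 38.57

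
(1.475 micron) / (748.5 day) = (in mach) 6.698e-17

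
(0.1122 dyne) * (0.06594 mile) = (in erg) 1191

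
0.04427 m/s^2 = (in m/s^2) 0.04427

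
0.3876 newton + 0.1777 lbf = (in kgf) 0.1201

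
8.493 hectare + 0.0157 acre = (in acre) 21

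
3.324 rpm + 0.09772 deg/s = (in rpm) 3.34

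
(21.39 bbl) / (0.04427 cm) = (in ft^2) 8.269e+04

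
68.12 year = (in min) 3.58e+07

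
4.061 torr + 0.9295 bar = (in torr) 701.2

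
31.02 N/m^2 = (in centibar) 0.03102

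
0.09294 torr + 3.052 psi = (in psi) 3.054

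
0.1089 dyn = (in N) 1.089e-06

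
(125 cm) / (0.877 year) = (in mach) 1.327e-10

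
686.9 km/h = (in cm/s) 1.908e+04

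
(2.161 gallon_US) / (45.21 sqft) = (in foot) 0.00639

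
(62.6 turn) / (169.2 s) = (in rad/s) 2.325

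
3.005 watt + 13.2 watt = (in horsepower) 0.02173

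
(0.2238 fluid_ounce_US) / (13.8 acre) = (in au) 7.922e-22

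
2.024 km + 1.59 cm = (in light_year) 2.139e-13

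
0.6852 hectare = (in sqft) 7.375e+04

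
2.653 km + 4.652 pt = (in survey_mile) 1.648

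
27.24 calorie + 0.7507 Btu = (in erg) 9.06e+09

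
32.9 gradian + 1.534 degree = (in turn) 0.08651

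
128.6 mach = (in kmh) 1.576e+05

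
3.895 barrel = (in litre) 619.3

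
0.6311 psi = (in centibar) 4.351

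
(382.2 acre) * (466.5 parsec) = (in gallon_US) 5.882e+27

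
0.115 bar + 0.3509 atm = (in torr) 352.9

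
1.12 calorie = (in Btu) 0.004442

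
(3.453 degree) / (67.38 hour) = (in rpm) 2.373e-06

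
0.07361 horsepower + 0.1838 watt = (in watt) 55.07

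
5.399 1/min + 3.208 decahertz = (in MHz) 3.217e-05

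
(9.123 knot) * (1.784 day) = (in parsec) 2.344e-11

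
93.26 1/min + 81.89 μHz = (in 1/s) 1.554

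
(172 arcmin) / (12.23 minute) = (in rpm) 0.0006511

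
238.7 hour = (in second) 8.593e+05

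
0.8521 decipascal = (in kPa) 8.521e-05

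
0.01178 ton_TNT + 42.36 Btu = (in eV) 3.079e+26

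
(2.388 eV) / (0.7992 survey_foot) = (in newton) 1.571e-18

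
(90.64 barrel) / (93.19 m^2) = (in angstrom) 1.546e+09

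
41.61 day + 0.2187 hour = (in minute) 5.993e+04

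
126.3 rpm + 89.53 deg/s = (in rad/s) 14.79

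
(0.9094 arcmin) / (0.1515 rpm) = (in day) 1.93e-07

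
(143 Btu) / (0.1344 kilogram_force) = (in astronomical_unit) 7.652e-07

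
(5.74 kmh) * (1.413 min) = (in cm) 1.352e+04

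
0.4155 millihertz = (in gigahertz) 4.155e-13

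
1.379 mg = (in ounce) 4.864e-05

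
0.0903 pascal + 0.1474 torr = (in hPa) 0.1974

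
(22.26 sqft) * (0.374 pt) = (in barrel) 0.001716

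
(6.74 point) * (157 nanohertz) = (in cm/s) 3.733e-08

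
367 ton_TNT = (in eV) 9.584e+30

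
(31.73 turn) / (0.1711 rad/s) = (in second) 1165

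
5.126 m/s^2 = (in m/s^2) 5.126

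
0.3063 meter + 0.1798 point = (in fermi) 3.064e+14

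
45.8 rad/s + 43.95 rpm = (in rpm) 481.3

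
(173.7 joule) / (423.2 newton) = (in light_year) 4.338e-17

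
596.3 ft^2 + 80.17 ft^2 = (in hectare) 0.006285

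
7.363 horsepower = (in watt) 5491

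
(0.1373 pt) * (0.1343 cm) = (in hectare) 6.505e-12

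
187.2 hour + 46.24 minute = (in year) 0.02146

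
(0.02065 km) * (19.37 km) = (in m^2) 4e+05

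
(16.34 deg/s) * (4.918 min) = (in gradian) 5357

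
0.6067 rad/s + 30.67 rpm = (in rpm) 36.46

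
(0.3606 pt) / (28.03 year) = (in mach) 4.226e-16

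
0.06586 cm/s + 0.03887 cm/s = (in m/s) 0.001047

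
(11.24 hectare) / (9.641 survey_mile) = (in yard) 7.922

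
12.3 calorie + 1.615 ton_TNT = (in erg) 6.757e+16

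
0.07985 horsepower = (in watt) 59.54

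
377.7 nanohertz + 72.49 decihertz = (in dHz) 72.49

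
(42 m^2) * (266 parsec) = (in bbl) 2.168e+21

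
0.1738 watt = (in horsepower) 0.0002331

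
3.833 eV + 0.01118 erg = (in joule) 1.118e-09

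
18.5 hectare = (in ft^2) 1.991e+06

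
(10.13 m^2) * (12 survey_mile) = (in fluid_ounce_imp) 6.885e+09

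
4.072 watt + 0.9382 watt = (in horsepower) 0.006719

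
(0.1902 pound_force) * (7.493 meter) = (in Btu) 0.006009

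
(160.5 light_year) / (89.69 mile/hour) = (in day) 4.383e+11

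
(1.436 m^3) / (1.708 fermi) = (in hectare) 8.407e+10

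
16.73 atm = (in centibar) 1695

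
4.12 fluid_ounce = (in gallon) 0.03219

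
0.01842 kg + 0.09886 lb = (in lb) 0.1395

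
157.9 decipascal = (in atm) 0.0001558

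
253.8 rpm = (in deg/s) 1523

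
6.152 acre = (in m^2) 2.49e+04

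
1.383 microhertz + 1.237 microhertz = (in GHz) 2.62e-15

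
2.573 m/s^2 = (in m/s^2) 2.573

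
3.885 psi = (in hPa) 267.9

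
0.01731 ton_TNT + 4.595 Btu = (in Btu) 6.865e+04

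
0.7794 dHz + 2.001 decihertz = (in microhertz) 2.78e+05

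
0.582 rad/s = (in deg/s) 33.35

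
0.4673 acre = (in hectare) 0.1891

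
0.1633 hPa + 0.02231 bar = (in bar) 0.02247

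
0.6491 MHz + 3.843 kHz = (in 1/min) 3.918e+07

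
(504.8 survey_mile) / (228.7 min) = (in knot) 115.1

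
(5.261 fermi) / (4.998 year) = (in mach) 9.803e-26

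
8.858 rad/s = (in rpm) 84.59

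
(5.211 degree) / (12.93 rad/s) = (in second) 0.007034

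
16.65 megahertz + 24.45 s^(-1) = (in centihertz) 1.665e+09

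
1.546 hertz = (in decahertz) 0.1546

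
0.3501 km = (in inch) 1.378e+04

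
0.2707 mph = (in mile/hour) 0.2707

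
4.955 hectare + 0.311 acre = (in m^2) 5.081e+04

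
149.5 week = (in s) 9.042e+07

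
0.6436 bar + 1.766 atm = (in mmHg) 1825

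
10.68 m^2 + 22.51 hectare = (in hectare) 22.51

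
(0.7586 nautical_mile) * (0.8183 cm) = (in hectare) 0.00115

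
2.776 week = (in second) 1.679e+06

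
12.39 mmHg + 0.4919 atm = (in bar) 0.5149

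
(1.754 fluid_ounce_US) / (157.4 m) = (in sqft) 3.547e-06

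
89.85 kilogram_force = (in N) 881.1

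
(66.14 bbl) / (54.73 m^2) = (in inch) 7.564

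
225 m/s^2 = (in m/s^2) 225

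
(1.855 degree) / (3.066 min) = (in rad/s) 0.000176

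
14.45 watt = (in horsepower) 0.01938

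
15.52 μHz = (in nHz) 1.552e+04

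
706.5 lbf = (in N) 3143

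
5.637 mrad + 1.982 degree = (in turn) 0.006403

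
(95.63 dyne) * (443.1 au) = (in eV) 3.956e+29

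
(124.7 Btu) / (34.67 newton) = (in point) 1.076e+07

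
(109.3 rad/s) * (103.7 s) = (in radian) 1.133e+04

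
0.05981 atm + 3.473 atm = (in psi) 51.92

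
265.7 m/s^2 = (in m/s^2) 265.7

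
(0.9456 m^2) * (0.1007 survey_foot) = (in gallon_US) 7.667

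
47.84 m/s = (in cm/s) 4784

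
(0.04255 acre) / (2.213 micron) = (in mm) 7.781e+10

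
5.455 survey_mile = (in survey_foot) 2.88e+04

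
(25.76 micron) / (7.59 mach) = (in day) 1.154e-13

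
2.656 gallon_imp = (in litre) 12.07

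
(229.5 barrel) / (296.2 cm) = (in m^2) 12.32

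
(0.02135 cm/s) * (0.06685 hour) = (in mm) 51.38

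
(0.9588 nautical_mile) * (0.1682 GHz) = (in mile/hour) 6.681e+11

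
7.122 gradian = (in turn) 0.01781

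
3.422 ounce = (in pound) 0.2139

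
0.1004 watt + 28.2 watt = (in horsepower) 0.03795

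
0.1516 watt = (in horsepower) 0.0002033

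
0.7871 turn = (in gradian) 314.8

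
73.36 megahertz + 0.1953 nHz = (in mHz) 7.336e+10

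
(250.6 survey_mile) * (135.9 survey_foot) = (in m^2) 1.671e+07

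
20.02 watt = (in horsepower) 0.02685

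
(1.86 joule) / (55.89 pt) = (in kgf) 9.62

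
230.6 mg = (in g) 0.2306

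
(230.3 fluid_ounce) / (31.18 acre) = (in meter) 5.398e-08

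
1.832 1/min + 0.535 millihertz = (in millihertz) 31.07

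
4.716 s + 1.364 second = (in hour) 0.001689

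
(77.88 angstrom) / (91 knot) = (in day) 1.925e-15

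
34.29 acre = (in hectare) 13.88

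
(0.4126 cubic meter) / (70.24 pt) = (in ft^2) 179.2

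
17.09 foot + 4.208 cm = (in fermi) 5.251e+15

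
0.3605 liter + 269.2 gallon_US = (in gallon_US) 269.3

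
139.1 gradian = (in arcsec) 4.507e+05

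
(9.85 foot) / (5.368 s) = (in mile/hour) 1.251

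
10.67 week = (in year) 0.2046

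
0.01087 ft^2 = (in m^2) 0.00101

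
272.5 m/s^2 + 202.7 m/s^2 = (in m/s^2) 475.2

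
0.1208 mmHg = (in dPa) 161.1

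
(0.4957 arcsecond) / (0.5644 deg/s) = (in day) 2.824e-09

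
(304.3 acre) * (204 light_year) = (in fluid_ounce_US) 8.037e+28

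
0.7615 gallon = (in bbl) 0.01813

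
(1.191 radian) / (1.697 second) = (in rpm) 6.702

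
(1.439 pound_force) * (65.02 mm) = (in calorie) 0.09947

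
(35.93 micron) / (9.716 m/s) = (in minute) 6.163e-08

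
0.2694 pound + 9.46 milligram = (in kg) 0.1222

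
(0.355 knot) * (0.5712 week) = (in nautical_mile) 34.07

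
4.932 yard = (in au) 3.015e-11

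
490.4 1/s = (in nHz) 4.904e+11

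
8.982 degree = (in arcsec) 3.234e+04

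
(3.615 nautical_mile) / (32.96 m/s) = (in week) 0.0003359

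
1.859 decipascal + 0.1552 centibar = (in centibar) 0.1554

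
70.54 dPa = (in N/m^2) 7.054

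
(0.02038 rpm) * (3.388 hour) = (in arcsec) 5.369e+06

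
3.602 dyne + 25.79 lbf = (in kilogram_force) 11.7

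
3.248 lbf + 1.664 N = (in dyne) 1.611e+06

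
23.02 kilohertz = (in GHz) 2.302e-05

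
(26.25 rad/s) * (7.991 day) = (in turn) 2.884e+06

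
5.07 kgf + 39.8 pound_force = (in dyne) 2.268e+07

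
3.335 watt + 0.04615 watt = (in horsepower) 0.004534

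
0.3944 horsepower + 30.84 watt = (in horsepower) 0.4358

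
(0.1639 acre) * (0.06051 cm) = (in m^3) 0.4014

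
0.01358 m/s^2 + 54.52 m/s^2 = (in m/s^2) 54.53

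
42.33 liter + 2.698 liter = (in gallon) 11.9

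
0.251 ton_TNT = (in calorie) 2.51e+08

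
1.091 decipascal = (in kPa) 0.0001091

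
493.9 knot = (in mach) 0.7462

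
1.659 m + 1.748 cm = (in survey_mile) 0.001042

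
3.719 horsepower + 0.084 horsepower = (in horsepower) 3.803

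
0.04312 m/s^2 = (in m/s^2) 0.04312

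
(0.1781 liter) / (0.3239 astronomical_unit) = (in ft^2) 3.956e-14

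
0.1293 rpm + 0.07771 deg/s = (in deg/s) 0.8535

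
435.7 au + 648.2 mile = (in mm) 6.518e+16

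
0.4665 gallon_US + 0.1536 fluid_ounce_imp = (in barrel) 0.01113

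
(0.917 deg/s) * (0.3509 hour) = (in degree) 1158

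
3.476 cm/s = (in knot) 0.06757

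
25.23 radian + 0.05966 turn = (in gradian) 1630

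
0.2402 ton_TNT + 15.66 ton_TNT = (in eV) 4.152e+29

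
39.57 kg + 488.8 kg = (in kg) 528.4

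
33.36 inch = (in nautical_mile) 0.0004575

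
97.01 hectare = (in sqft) 1.044e+07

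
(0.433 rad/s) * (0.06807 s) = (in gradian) 1.876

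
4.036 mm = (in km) 4.036e-06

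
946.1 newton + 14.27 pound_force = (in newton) 1010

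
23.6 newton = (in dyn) 2.36e+06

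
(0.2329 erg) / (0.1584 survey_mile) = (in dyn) 9.136e-06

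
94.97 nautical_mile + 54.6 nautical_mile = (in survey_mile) 172.1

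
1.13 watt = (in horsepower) 0.001515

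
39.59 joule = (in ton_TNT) 9.462e-09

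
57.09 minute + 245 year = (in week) 1.278e+04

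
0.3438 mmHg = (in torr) 0.3438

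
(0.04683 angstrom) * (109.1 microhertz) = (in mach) 1.5e-18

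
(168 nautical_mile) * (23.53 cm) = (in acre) 18.09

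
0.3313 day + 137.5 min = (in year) 0.001169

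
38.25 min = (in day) 0.02656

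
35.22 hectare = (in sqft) 3.791e+06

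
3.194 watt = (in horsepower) 0.004283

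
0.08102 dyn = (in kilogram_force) 8.262e-08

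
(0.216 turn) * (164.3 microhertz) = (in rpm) 0.002129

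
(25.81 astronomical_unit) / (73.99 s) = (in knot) 1.014e+11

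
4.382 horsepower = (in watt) 3268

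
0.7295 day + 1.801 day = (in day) 2.53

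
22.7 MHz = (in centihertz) 2.27e+09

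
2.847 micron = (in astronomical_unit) 1.903e-17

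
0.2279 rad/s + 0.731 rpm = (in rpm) 2.907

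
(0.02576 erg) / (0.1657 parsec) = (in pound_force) 1.133e-25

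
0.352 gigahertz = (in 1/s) 3.52e+08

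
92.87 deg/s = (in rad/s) 1.621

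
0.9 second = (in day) 1.042e-05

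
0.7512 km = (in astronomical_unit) 5.021e-09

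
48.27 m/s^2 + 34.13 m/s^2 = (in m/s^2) 82.4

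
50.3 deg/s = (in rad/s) 0.8779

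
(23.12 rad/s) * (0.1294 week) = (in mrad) 1.809e+09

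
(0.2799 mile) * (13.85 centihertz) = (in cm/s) 6239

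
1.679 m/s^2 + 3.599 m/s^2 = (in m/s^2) 5.278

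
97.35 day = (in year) 0.2667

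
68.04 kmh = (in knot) 36.74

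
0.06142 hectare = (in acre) 0.1518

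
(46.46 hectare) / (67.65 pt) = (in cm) 1.947e+09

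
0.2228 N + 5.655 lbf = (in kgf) 2.588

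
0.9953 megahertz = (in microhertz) 9.953e+11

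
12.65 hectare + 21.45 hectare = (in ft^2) 3.67e+06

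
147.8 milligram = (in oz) 0.005213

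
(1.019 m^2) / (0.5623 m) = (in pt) 5137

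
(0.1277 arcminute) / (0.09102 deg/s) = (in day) 2.706e-07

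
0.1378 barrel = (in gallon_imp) 4.819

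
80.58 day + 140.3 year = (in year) 140.5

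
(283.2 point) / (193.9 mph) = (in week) 1.906e-09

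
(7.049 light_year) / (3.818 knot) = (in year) 1.077e+09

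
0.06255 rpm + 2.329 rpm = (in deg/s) 14.35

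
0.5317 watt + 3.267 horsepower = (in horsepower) 3.268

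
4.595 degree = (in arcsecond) 1.654e+04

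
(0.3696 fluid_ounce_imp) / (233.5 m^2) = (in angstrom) 449.7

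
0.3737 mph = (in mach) 0.0004906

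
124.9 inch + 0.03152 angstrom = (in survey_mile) 0.001971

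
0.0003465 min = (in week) 3.438e-08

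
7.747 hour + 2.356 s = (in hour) 7.748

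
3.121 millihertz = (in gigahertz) 3.121e-12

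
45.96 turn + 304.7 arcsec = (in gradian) 1.838e+04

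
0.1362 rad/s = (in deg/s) 7.804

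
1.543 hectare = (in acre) 3.813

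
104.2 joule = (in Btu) 0.09876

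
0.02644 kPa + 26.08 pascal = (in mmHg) 0.3939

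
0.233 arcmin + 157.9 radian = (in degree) 9047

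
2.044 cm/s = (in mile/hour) 0.04572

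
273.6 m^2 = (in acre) 0.06761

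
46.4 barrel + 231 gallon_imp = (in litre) 8427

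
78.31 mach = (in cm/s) 2.666e+06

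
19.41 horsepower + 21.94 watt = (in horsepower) 19.44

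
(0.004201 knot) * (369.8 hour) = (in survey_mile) 1.788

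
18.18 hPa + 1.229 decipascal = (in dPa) 1.818e+04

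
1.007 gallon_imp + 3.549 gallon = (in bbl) 0.1133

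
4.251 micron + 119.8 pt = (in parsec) 1.37e-18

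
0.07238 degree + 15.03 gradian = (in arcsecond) 4.896e+04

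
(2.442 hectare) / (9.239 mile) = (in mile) 0.001021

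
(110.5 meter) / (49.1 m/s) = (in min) 0.03751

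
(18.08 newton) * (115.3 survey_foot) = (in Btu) 0.6022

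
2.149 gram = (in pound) 0.004738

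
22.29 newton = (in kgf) 2.273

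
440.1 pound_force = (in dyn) 1.958e+08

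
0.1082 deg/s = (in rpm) 0.01803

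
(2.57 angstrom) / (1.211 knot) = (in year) 1.308e-17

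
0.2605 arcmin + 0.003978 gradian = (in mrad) 0.1383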